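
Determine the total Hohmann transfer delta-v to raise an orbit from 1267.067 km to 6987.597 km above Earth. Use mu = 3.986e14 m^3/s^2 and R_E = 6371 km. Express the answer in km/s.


r1 = 7638.0670 km = 7.638067e+06 m
r2 = 13358.5970 km = 1.3358597e+07 m
dv1 = sqrt(mu/r1)*(sqrt(2*r2/(r1+r2)) - 1) = 924.8799 m/s
dv2 = sqrt(mu/r2)*(1 - sqrt(2*r1/(r1+r2))) = 803.1688 m/s
total dv = |dv1| + |dv2| = 924.8799 + 803.1688 = 1728.0486 m/s = 1.7280 km/s

1.7280 km/s


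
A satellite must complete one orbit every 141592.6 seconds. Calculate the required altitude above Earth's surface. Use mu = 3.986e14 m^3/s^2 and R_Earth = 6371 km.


T = 141592.6 s
r = (mu*T^2/(4*pi^2))^(1/3) = (3.986e14 * 141592.6^2 / (4*pi^2))^(1/3)
r = 5.8715517e+07 m = 58715.5171 km
alt = r - R_E = 58715.5171 - 6371 = 52344.5171 km

52344.5171 km


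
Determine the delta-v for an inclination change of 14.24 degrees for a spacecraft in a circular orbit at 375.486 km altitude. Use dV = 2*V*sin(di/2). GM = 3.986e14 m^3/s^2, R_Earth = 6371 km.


r = 6746.4860 km = 6.746486e+06 m
V = sqrt(mu/r) = 7686.5213 m/s
di = 14.24 deg = 0.2485349 rad
dV = 2*V*sin(di/2) = 2*7686.5213*sin(0.1242674)
dV = 1905.4557 m/s = 1.9055 km/s

1.9055 km/s


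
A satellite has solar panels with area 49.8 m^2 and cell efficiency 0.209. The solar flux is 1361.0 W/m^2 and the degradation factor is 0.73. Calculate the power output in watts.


P = area * eta * S * degradation
P = 49.8 * 0.209 * 1361.0 * 0.73
P = 10340.8589 W

10340.8589 W


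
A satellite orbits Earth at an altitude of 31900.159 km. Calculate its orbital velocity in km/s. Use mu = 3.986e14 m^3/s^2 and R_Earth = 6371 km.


r = R_E + alt = 6371.0 + 31900.159 = 38271.1590 km = 3.8271159e+07 m
v = sqrt(mu/r) = sqrt(3.986e14 / 3.8271159e+07) = 3227.2517 m/s = 3.2273 km/s

3.2273 km/s


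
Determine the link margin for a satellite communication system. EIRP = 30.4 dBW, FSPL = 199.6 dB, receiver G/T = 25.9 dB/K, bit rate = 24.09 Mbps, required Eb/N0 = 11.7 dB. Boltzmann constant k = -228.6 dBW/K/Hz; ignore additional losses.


C/N0 = EIRP - FSPL + G/T - k = 30.4 - 199.6 + 25.9 - (-228.6)
C/N0 = 85.3000 dB-Hz
R_b = 24.09 Mbps = 2.409e+07 bps -> 10*log10(R_b) = 73.8184 dB-Hz
Eb/N0 = C/N0 - 10*log10(R_b) = 85.3000 - 73.8184 = 11.4816 dB
Margin = Eb/N0 - Eb/N0_req = 11.4816 - 11.7 = -0.218368 dB (negative margin: link does not close)

-0.2184 dB


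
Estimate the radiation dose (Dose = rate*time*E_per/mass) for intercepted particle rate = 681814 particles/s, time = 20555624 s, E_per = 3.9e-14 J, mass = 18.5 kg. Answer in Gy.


Total energy deposited = rate * time * E_per
  = 681814 * 20555624 * 3.9e-14 = 0.5465894 J
Dose = E_total / mass = 0.5465894 / 18.5
Dose = 0.02954537 Gy

0.0295 Gy


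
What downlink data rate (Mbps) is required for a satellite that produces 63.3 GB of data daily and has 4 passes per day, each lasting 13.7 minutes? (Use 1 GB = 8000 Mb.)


total contact time = 4 * 13.7 * 60 = 3288.0000 s
data = 63.3 GB = 506400.0000 Mb
rate = 506400.0000 / 3288.0000 = 154.0146 Mbps

154.0146 Mbps


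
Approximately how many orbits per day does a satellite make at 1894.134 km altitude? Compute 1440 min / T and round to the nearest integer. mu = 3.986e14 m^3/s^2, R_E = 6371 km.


r = 8.265134e+06 m
T = 2*pi*sqrt(r^3/mu) = 7478.0105 s = 124.6335 min
revs/day = 1440 / 124.6335 = 11.5539
Rounded: 12 revolutions per day

12 revolutions per day


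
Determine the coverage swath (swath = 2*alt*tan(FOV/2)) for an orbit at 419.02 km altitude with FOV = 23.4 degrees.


FOV = 23.4 deg = 0.408407 rad
swath = 2 * alt * tan(FOV/2) = 2 * 419.02 * tan(0.2042035)
swath = 2 * 419.02 * 0.20709
swath = 173.5497 km

173.5497 km


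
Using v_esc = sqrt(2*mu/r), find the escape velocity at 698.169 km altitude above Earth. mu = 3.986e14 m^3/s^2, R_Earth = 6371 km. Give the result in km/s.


r = 6371.0 + 698.169 = 7069.1690 km = 7.069169e+06 m
v_esc = sqrt(2*mu/r) = sqrt(2*3.986e14 / 7.069169e+06)
v_esc = 10619.3874 m/s = 10.6194 km/s

10.6194 km/s


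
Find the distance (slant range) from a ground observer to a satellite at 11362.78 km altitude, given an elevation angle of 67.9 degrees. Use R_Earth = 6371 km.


h = 11362.78 km, el = 67.9 deg
d = -R_E*sin(el) + sqrt((R_E*sin(el))^2 + 2*R_E*h + h^2)
d = -6371.0000*sin(1.1851) + sqrt((6371.0000*0.9265286)^2 + 2*6371.0000*11362.78 + 11362.78^2)
d = 11668.1334 km

11668.1334 km


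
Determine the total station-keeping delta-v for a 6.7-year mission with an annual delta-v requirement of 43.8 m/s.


dV = rate * years = 43.8 * 6.7
dV = 293.4600 m/s

293.4600 m/s


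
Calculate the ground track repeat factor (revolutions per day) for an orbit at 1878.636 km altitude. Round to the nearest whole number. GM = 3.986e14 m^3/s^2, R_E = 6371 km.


r = 8.249636e+06 m
T = 2*pi*sqrt(r^3/mu) = 7456.9873 s = 124.2831 min
revs/day = 1440 / 124.2831 = 11.5864
Rounded: 12 revolutions per day

12 revolutions per day


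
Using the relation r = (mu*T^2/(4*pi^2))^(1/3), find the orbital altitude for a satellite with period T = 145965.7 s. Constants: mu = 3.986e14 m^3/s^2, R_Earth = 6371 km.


T = 145965.7 s
r = (mu*T^2/(4*pi^2))^(1/3) = (3.986e14 * 145965.7^2 / (4*pi^2))^(1/3)
r = 5.9918334e+07 m = 59918.3339 km
alt = r - R_E = 59918.3339 - 6371 = 53547.3339 km

53547.3339 km


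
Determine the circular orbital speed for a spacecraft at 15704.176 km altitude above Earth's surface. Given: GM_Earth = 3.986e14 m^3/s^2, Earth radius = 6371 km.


r = R_E + alt = 6371.0 + 15704.176 = 22075.1760 km = 2.2075176e+07 m
v = sqrt(mu/r) = sqrt(3.986e14 / 2.2075176e+07) = 4249.2918 m/s = 4.2493 km/s

4.2493 km/s


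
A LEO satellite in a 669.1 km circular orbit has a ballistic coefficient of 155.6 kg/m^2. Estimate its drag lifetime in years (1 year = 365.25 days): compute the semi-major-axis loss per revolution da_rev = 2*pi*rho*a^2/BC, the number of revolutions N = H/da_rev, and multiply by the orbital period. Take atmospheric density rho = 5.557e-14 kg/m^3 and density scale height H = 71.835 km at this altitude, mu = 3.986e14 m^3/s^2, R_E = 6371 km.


a = R_E + alt = 7040.1000 km = 7.0401e+06 m
da_rev = 2*pi*rho*a^2/BC = 2*pi*5.557e-14*(7.0401e+06)^2/155.6 = 0.111216271 m per revolution
N = H/da_rev = 71835.0000 m / 0.111216271 m = 645903.6928 revolutions
P = 2*pi*sqrt(a^3/mu) = 5878.6752 s
lifetime = N*P = 645903.6928 * 5878.6752 = 3.797058e+09 s = 43947.4305 days
years = 43947.4305 / 365.25 = 120.3215 years

120.3215 years


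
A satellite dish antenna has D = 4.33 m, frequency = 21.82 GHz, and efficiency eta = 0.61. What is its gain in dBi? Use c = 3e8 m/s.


lambda = c/f = 3e8 / 2.182e+10 = 0.01374885 m
G = eta*(pi*D/lambda)^2 = 0.61*(pi*4.33/0.01374885)^2
G = 597134.7647 (linear)
G = 10*log10(597134.7647) = 57.7607 dBi

57.7607 dBi


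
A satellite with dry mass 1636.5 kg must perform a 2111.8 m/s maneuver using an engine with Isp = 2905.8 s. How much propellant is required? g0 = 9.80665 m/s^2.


ve = Isp * g0 = 2905.8 * 9.80665 = 28496.163570 m/s
mass ratio = exp(dv/ve) = exp(2111.8/28496.163570) = 1.07692335
m_prop = m_dry * (mr - 1) = 1636.5 * (1.07692335 - 1)
m_prop = 125.8851 kg

125.8851 kg


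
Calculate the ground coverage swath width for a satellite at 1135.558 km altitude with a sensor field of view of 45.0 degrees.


FOV = 45.0 deg = 0.7853982 rad
swath = 2 * alt * tan(FOV/2) = 2 * 1135.558 * tan(0.3926991)
swath = 2 * 1135.558 * 0.4142136
swath = 940.7270 km

940.7270 km


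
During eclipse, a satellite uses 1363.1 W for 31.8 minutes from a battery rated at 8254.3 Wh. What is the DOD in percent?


E_used = P * t / 60 = 1363.1 * 31.8 / 60 = 722.4430 Wh
DOD = E_used / E_total * 100 = 722.4430 / 8254.3 * 100
DOD = 8.7523 %

8.7523 %


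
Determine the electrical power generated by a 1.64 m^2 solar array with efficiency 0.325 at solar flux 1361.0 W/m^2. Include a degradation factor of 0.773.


P = area * eta * S * degradation
P = 1.64 * 0.325 * 1361.0 * 0.773
P = 560.7442 W

560.7442 W


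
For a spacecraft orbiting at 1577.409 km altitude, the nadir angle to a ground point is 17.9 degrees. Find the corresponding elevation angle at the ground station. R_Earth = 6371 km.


r = R_E + alt = 7948.4090 km
Law of sines in the satellite / Earth-center / ground-point triangle:
  sin(nadir)/R_E = sin(90 + el)/r  =>  cos(el) = (r/R_E)*sin(nadir)
cos(el) = (7948.4090 / 6371.0000) * sin(17.9 deg) = 0.3834557
el = arccos(0.3834557) = 67.4521 deg
(Earth-central angle = 90 - nadir - el = 4.6479 deg)

67.4521 degrees


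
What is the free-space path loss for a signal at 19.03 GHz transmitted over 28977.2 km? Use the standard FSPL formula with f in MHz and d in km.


f = 19.03 GHz = 19030.0000 MHz
d = 28977.2 km
FSPL = 32.44 + 20*log10(19030.0000) + 20*log10(28977.2)
FSPL = 32.44 + 85.5888 + 89.2411
FSPL = 207.2699 dB

207.2699 dB


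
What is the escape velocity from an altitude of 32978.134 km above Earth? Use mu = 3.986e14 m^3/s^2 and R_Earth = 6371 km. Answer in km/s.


r = 6371.0 + 32978.134 = 39349.1340 km = 3.9349134e+07 m
v_esc = sqrt(2*mu/r) = sqrt(2*3.986e14 / 3.9349134e+07)
v_esc = 4501.0730 m/s = 4.5011 km/s

4.5011 km/s


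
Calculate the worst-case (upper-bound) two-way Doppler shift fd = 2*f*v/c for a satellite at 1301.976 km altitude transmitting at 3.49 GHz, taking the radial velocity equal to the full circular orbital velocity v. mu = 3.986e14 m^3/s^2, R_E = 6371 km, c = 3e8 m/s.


r = 7.672976e+06 m
v = sqrt(mu/r) = 7207.5345 m/s (worst-case radial velocity)
f = 3.49 GHz = 3.49e+09 Hz
fd = 2*f*v/c = 2*3.49e+09*7207.5345/3.0e+08
fd = 167695.3017 Hz

167695.3017 Hz


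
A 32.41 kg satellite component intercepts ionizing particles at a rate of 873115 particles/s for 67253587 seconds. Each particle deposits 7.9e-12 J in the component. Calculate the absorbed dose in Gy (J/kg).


Total energy deposited = rate * time * E_per
  = 873115 * 67253587 * 7.9e-12 = 463.8889 J
Dose = E_total / mass = 463.8889 / 32.41
Dose = 14.3131 Gy

14.3131 Gy


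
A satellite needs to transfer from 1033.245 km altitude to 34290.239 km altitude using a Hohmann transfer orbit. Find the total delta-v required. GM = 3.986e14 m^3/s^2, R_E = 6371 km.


r1 = 7404.2450 km = 7.404245e+06 m
r2 = 40661.2390 km = 4.0661239e+07 m
dv1 = sqrt(mu/r1)*(sqrt(2*r2/(r1+r2)) - 1) = 2206.5381 m/s
dv2 = sqrt(mu/r2)*(1 - sqrt(2*r1/(r1+r2))) = 1393.0968 m/s
total dv = |dv1| + |dv2| = 2206.5381 + 1393.0968 = 3599.6349 m/s = 3.5996 km/s

3.5996 km/s


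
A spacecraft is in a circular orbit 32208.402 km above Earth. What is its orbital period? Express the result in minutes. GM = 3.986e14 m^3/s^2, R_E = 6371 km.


r = 38579.4020 km = 3.8579402e+07 m
T = 2*pi*sqrt(r^3/mu) = 2*pi*sqrt(5.7420435e+22 / 3.986e14)
T = 75412.6945 s = 1256.8782 min

1256.8782 minutes


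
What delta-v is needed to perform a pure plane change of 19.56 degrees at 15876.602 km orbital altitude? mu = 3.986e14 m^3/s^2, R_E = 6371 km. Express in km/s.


r = 22247.6020 km = 2.2247602e+07 m
V = sqrt(mu/r) = 4232.7931 m/s
di = 19.56 deg = 0.3413864 rad
dV = 2*V*sin(di/2) = 2*4232.7931*sin(0.1706932)
dV = 1438.0112 m/s = 1.4380 km/s

1.4380 km/s


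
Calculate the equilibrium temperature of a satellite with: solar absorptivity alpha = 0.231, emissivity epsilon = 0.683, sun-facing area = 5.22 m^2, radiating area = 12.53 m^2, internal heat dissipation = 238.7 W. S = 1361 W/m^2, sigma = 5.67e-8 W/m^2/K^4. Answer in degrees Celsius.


Numerator = alpha*S*A_sun + Q_int = 0.231*1361*5.22 + 238.7 = 1879.8210 W
Denominator = eps*sigma*A_rad = 0.683*5.67e-8*12.53 = 4.8523803e-07 W/K^4
T^4 = 3.8740183e+09 K^4
T = 249.4827 K = -23.6673 C

-23.6673 degrees Celsius


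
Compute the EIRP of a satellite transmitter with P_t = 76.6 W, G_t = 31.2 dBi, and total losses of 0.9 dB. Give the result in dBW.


Pt = 76.6 W = 18.8423 dBW
EIRP = Pt_dBW + Gt - losses = 18.8423 + 31.2 - 0.9 = 49.1423 dBW

49.1423 dBW


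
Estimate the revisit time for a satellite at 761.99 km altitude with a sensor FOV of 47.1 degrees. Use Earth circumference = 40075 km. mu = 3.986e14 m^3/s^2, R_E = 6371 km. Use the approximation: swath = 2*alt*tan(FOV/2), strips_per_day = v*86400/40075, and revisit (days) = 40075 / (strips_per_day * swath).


swath = 2*761.99*tan(0.411025) = 664.2273 km
v = sqrt(mu/r) = 7475.3725 m/s = 7.4754 km/s
strips/day = v*86400/40075 = 7.4754*86400/40075 = 16.1166
coverage/day = strips * swath = 16.1166 * 664.2273 = 10705.0768 km
revisit = 40075 / 10705.0768 = 3.7436 days

3.7436 days


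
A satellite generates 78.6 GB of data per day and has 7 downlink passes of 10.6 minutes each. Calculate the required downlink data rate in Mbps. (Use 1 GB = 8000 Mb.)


total contact time = 7 * 10.6 * 60 = 4452.0000 s
data = 78.6 GB = 628800.0000 Mb
rate = 628800.0000 / 4452.0000 = 141.2399 Mbps

141.2399 Mbps


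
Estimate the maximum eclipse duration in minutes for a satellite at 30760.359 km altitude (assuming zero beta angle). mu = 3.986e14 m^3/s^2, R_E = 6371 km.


r = 37131.3590 km
T = 1186.7828 min
Eclipse fraction = arcsin(R_E/r)/pi = arcsin(6371.0000/37131.3590)/pi
= arcsin(0.17158)/pi = 0.05488721
Eclipse duration = 0.05488721 * 1186.7828 = 65.1392 min

65.1392 minutes


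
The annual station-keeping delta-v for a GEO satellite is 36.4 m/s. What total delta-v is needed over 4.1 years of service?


dV = rate * years = 36.4 * 4.1
dV = 149.2400 m/s

149.2400 m/s


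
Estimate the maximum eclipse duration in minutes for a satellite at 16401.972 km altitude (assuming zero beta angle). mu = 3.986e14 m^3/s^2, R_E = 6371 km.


r = 22772.9720 km
T = 570.0193 min
Eclipse fraction = arcsin(R_E/r)/pi = arcsin(6371.0000/22772.9720)/pi
= arcsin(0.2797615)/pi = 0.09025538
Eclipse duration = 0.09025538 * 570.0193 = 51.4473 min

51.4473 minutes


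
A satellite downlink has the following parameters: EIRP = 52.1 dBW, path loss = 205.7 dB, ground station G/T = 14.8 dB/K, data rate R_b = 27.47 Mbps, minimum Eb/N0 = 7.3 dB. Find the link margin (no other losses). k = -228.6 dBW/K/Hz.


C/N0 = EIRP - FSPL + G/T - k = 52.1 - 205.7 + 14.8 - (-228.6)
C/N0 = 89.8000 dB-Hz
R_b = 27.47 Mbps = 2.747e+07 bps -> 10*log10(R_b) = 74.3886 dB-Hz
Eb/N0 = C/N0 - 10*log10(R_b) = 89.8000 - 74.3886 = 15.4114 dB
Margin = Eb/N0 - Eb/N0_req = 15.4114 - 7.3 = 8.1114 dB (link closes)

8.1114 dB


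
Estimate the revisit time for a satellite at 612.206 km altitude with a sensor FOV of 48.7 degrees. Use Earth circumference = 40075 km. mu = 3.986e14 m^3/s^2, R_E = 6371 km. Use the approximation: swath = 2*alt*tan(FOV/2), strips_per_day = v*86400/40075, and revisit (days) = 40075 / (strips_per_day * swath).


swath = 2*612.206*tan(0.4249877) = 554.1301 km
v = sqrt(mu/r) = 7555.1175 m/s = 7.5551 km/s
strips/day = v*86400/40075 = 7.5551*86400/40075 = 16.2885
coverage/day = strips * swath = 16.2885 * 554.1301 = 9025.9545 km
revisit = 40075 / 9025.9545 = 4.4400 days

4.4400 days


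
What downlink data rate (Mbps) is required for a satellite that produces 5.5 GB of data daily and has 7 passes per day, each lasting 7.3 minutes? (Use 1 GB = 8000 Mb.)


total contact time = 7 * 7.3 * 60 = 3066.0000 s
data = 5.5 GB = 44000.0000 Mb
rate = 44000.0000 / 3066.0000 = 14.3509 Mbps

14.3509 Mbps


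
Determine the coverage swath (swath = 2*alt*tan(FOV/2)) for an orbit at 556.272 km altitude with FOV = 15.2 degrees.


FOV = 15.2 deg = 0.26529 rad
swath = 2 * alt * tan(FOV/2) = 2 * 556.272 * tan(0.132645)
swath = 2 * 556.272 * 0.1334285
swath = 148.4451 km

148.4451 km


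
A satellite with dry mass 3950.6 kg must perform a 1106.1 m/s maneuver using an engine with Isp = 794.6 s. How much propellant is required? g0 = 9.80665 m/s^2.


ve = Isp * g0 = 794.6 * 9.80665 = 7792.364090 m/s
mass ratio = exp(dv/ve) = exp(1106.1/7792.364090) = 1.15251516
m_prop = m_dry * (mr - 1) = 3950.6 * (1.15251516 - 1)
m_prop = 602.5264 kg

602.5264 kg


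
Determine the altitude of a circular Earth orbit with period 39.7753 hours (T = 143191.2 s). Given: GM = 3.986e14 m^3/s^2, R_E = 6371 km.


T = 143191.2 s
r = (mu*T^2/(4*pi^2))^(1/3) = (3.986e14 * 143191.2^2 / (4*pi^2))^(1/3)
r = 5.9156627e+07 m = 59156.6272 km
alt = r - R_E = 59156.6272 - 6371 = 52785.6272 km

52785.6272 km


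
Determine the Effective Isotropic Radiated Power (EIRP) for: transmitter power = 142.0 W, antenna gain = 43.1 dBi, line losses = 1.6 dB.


Pt = 142.0 W = 21.5229 dBW
EIRP = Pt_dBW + Gt - losses = 21.5229 + 43.1 - 1.6 = 63.0229 dBW

63.0229 dBW


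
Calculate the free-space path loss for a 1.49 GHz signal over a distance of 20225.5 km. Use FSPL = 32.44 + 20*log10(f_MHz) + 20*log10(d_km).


f = 1.49 GHz = 1490.0000 MHz
d = 20225.5 km
FSPL = 32.44 + 20*log10(1490.0000) + 20*log10(20225.5)
FSPL = 32.44 + 63.4637 + 86.1180
FSPL = 182.0217 dB

182.0217 dB


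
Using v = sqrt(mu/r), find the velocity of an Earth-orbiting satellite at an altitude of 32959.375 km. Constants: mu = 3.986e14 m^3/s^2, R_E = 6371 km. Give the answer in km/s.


r = R_E + alt = 6371.0 + 32959.375 = 39330.3750 km = 3.9330375e+07 m
v = sqrt(mu/r) = sqrt(3.986e14 / 3.9330375e+07) = 3183.4982 m/s = 3.1835 km/s

3.1835 km/s


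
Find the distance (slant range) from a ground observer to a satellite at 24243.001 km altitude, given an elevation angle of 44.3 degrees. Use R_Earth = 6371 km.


h = 24243.001 km, el = 44.3 deg
d = -R_E*sin(el) + sqrt((R_E*sin(el))^2 + 2*R_E*h + h^2)
d = -6371.0000*sin(0.7731809) + sqrt((6371.0000*0.6984153)^2 + 2*6371.0000*24243.001 + 24243.001^2)
d = 25822.9315 km

25822.9315 km


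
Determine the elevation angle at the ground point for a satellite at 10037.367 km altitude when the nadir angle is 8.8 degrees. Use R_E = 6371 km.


r = R_E + alt = 16408.3670 km
Law of sines in the satellite / Earth-center / ground-point triangle:
  sin(nadir)/R_E = sin(90 + el)/r  =>  cos(el) = (r/R_E)*sin(nadir)
cos(el) = (16408.3670 / 6371.0000) * sin(8.8 deg) = 0.3940116
el = arccos(0.3940116) = 66.7957 deg
(Earth-central angle = 90 - nadir - el = 14.4043 deg)

66.7957 degrees


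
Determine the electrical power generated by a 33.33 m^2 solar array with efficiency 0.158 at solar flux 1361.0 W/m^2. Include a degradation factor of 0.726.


P = area * eta * S * degradation
P = 33.33 * 0.158 * 1361.0 * 0.726
P = 5203.3992 W

5203.3992 W


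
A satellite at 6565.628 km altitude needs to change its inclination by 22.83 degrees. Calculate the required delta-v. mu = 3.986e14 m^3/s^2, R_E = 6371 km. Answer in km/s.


r = 12936.6280 km = 1.2936628e+07 m
V = sqrt(mu/r) = 5550.8322 m/s
di = 22.83 deg = 0.3984587 rad
dV = 2*V*sin(di/2) = 2*5550.8322*sin(0.1992293)
dV = 2197.1745 m/s = 2.1972 km/s

2.1972 km/s


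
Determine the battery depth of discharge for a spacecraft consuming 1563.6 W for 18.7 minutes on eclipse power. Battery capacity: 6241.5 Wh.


E_used = P * t / 60 = 1563.6 * 18.7 / 60 = 487.3220 Wh
DOD = E_used / E_total * 100 = 487.3220 / 6241.5 * 100
DOD = 7.8078 %

7.8078 %


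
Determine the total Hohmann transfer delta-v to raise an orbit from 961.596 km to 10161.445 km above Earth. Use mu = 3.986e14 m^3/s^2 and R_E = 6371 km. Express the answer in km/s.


r1 = 7332.5960 km = 7.332596e+06 m
r2 = 16532.4450 km = 1.6532445e+07 m
dv1 = sqrt(mu/r1)*(sqrt(2*r2/(r1+r2)) - 1) = 1305.5268 m/s
dv2 = sqrt(mu/r2)*(1 - sqrt(2*r1/(r1+r2))) = 1061.0777 m/s
total dv = |dv1| + |dv2| = 1305.5268 + 1061.0777 = 2366.6045 m/s = 2.3666 km/s

2.3666 km/s


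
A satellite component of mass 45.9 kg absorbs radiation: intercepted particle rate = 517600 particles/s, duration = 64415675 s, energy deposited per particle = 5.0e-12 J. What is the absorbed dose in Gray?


Total energy deposited = rate * time * E_per
  = 517600 * 64415675 * 5.0e-12 = 166.7078 J
Dose = E_total / mass = 166.7078 / 45.9
Dose = 3.6320 Gy

3.6320 Gy


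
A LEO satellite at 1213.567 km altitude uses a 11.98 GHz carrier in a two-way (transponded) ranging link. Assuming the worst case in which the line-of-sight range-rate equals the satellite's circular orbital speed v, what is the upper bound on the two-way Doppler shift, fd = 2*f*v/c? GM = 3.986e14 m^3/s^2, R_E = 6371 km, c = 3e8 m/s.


r = 7.584567e+06 m
v = sqrt(mu/r) = 7249.4198 m/s (worst-case radial velocity)
f = 11.98 GHz = 1.198e+10 Hz
fd = 2*f*v/c = 2*1.198e+10*7249.4198/3.0e+08
fd = 578986.9967 Hz

578986.9967 Hz


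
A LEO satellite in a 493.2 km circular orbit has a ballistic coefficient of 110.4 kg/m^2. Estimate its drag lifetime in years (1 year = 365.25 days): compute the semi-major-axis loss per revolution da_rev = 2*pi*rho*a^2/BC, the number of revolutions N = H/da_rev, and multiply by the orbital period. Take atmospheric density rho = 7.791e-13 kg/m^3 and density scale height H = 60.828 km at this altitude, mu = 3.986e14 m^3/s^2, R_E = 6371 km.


a = R_E + alt = 6864.2000 km = 6.8642e+06 m
da_rev = 2*pi*rho*a^2/BC = 2*pi*7.791e-13*(6.8642e+06)^2/110.4 = 2.089218 m per revolution
N = H/da_rev = 60828.0000 m / 2.089218 m = 29115.1935 revolutions
P = 2*pi*sqrt(a^3/mu) = 5659.7352 s
lifetime = N*P = 29115.1935 * 5659.7352 = 1.6478429e+08 s = 1907.2255 days
years = 1907.2255 / 365.25 = 5.2217 years

5.2217 years


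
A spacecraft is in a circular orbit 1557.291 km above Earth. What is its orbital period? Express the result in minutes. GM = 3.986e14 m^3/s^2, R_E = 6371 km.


r = 7928.2910 km = 7.928291e+06 m
T = 2*pi*sqrt(r^3/mu) = 2*pi*sqrt(4.9835492e+20 / 3.986e14)
T = 7025.5543 s = 117.0926 min

117.0926 minutes


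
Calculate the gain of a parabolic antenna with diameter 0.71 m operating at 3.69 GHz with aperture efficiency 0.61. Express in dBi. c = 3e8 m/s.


lambda = c/f = 3e8 / 3.69e+09 = 0.08130081 m
G = eta*(pi*D/lambda)^2 = 0.61*(pi*0.71/0.08130081)^2
G = 459.1520 (linear)
G = 10*log10(459.1520) = 26.6196 dBi

26.6196 dBi


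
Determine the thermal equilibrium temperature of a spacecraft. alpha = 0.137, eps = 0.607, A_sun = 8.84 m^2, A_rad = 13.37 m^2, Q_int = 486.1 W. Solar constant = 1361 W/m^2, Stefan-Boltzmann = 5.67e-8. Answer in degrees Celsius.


Numerator = alpha*S*A_sun + Q_int = 0.137*1361*8.84 + 486.1 = 2134.3799 W
Denominator = eps*sigma*A_rad = 0.607*5.67e-8*13.37 = 4.6015395e-07 W/K^4
T^4 = 4.6384039e+09 K^4
T = 260.9709 K = -12.1791 C

-12.1791 degrees Celsius


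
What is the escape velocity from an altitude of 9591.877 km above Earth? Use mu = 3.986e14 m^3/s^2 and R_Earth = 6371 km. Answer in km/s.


r = 6371.0 + 9591.877 = 15962.8770 km = 1.5962877e+07 m
v_esc = sqrt(2*mu/r) = sqrt(2*3.986e14 / 1.5962877e+07)
v_esc = 7066.8856 m/s = 7.0669 km/s

7.0669 km/s


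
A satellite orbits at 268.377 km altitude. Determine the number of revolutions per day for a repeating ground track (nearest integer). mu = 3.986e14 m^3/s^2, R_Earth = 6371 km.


r = 6.639377e+06 m
T = 2*pi*sqrt(r^3/mu) = 5383.9648 s = 89.7327 min
revs/day = 1440 / 89.7327 = 16.0477
Rounded: 16 revolutions per day

16 revolutions per day


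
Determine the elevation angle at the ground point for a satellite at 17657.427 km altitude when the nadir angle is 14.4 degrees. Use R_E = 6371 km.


r = R_E + alt = 24028.4270 km
Law of sines in the satellite / Earth-center / ground-point triangle:
  sin(nadir)/R_E = sin(90 + el)/r  =>  cos(el) = (r/R_E)*sin(nadir)
cos(el) = (24028.4270 / 6371.0000) * sin(14.4 deg) = 0.9379417
el = arccos(0.9379417) = 20.2913 deg
(Earth-central angle = 90 - nadir - el = 55.3087 deg)

20.2913 degrees


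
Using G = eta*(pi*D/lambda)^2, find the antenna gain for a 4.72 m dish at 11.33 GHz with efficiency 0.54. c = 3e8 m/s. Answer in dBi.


lambda = c/f = 3e8 / 1.133e+10 = 0.02647838 m
G = eta*(pi*D/lambda)^2 = 0.54*(pi*4.72/0.02647838)^2
G = 169353.7481 (linear)
G = 10*log10(169353.7481) = 52.2879 dBi

52.2879 dBi


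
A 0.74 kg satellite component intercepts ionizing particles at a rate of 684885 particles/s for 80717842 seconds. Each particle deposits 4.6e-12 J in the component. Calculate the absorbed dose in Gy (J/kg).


Total energy deposited = rate * time * E_per
  = 684885 * 80717842 * 4.6e-12 = 254.2992 J
Dose = E_total / mass = 254.2992 / 0.74
Dose = 343.6476 Gy

343.6476 Gy


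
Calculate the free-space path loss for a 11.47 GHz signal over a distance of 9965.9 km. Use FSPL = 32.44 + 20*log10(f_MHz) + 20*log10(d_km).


f = 11.47 GHz = 11470.0000 MHz
d = 9965.9 km
FSPL = 32.44 + 20*log10(11470.0000) + 20*log10(9965.9)
FSPL = 32.44 + 81.1913 + 79.9703
FSPL = 193.6016 dB

193.6016 dB


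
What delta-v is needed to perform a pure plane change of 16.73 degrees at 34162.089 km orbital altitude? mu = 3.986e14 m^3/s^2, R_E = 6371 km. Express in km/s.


r = 40533.0890 km = 4.0533089e+07 m
V = sqrt(mu/r) = 3135.9115 m/s
di = 16.73 deg = 0.2919936 rad
dV = 2*V*sin(di/2) = 2*3135.9115*sin(0.1459968)
dV = 912.4166 m/s = 0.9124166 km/s

0.9124 km/s


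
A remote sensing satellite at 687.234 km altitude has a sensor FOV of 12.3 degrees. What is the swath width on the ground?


FOV = 12.3 deg = 0.2146755 rad
swath = 2 * alt * tan(FOV/2) = 2 * 687.234 * tan(0.1073377)
swath = 2 * 687.234 * 0.1077519
swath = 148.1015 km

148.1015 km


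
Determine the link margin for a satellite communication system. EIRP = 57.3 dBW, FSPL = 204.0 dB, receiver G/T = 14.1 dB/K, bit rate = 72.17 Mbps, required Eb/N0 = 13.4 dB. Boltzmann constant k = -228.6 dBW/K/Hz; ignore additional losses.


C/N0 = EIRP - FSPL + G/T - k = 57.3 - 204.0 + 14.1 - (-228.6)
C/N0 = 96.0000 dB-Hz
R_b = 72.17 Mbps = 7.217e+07 bps -> 10*log10(R_b) = 78.5836 dB-Hz
Eb/N0 = C/N0 - 10*log10(R_b) = 96.0000 - 78.5836 = 17.4164 dB
Margin = Eb/N0 - Eb/N0_req = 17.4164 - 13.4 = 4.0164 dB (link closes)

4.0164 dB


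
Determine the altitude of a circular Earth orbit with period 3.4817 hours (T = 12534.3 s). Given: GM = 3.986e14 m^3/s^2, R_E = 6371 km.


T = 12534.3 s
r = (mu*T^2/(4*pi^2))^(1/3) = (3.986e14 * 12534.3^2 / (4*pi^2))^(1/3)
r = 1.1662525e+07 m = 11662.5247 km
alt = r - R_E = 11662.5247 - 6371 = 5291.5247 km

5291.5247 km


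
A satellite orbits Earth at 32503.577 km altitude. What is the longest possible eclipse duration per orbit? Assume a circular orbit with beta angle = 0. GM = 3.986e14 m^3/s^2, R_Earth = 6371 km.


r = 38874.5770 km
T = 1271.3306 min
Eclipse fraction = arcsin(R_E/r)/pi = arcsin(6371.0000/38874.5770)/pi
= arcsin(0.163886)/pi = 0.05240293
Eclipse duration = 0.05240293 * 1271.3306 = 66.6214 min

66.6214 minutes


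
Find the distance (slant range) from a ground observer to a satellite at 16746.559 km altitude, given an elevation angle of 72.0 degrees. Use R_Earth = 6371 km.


h = 16746.559 km, el = 72.0 deg
d = -R_E*sin(el) + sqrt((R_E*sin(el))^2 + 2*R_E*h + h^2)
d = -6371.0000*sin(1.2566) + sqrt((6371.0000*0.9510565)^2 + 2*6371.0000*16746.559 + 16746.559^2)
d = 16974.3937 km

16974.3937 km


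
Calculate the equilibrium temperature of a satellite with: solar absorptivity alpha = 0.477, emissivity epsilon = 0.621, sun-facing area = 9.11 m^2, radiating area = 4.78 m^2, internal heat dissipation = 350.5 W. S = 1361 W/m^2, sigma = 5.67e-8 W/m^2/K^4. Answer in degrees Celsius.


Numerator = alpha*S*A_sun + Q_int = 0.477*1361*9.11 + 350.5 = 6264.6847 W
Denominator = eps*sigma*A_rad = 0.621*5.67e-8*4.78 = 1.6830715e-07 W/K^4
T^4 = 3.7221739e+10 K^4
T = 439.2373 K = 166.0873 C

166.0873 degrees Celsius


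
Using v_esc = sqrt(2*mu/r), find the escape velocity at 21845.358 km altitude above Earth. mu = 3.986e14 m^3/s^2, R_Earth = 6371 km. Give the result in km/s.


r = 6371.0 + 21845.358 = 28216.3580 km = 2.8216358e+07 m
v_esc = sqrt(2*mu/r) = sqrt(2*3.986e14 / 2.8216358e+07)
v_esc = 5315.3659 m/s = 5.3154 km/s

5.3154 km/s


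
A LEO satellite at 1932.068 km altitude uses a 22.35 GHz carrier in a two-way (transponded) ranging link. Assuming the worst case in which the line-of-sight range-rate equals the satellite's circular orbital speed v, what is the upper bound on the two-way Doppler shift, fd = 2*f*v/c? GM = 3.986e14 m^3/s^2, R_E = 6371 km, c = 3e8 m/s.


r = 8.303068e+06 m
v = sqrt(mu/r) = 6928.6616 m/s (worst-case radial velocity)
f = 22.35 GHz = 2.235e+10 Hz
fd = 2*f*v/c = 2*2.235e+10*6928.6616/3.0e+08
fd = 1.0323706e+06 Hz

1.0324e+06 Hz


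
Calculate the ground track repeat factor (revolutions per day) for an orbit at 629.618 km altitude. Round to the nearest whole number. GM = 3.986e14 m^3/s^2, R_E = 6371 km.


r = 7.000618e+06 m
T = 2*pi*sqrt(r^3/mu) = 5829.2917 s = 97.1549 min
revs/day = 1440 / 97.1549 = 14.8217
Rounded: 15 revolutions per day

15 revolutions per day


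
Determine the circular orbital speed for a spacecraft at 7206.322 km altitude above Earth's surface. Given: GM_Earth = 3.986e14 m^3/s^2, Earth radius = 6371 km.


r = R_E + alt = 6371.0 + 7206.322 = 13577.3220 km = 1.3577322e+07 m
v = sqrt(mu/r) = sqrt(3.986e14 / 1.3577322e+07) = 5418.2818 m/s = 5.4183 km/s

5.4183 km/s


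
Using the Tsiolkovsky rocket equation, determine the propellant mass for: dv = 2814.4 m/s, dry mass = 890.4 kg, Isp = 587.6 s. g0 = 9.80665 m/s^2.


ve = Isp * g0 = 587.6 * 9.80665 = 5762.387540 m/s
mass ratio = exp(dv/ve) = exp(2814.4/5762.387540) = 1.62972072
m_prop = m_dry * (mr - 1) = 890.4 * (1.62972072 - 1)
m_prop = 560.7033 kg

560.7033 kg


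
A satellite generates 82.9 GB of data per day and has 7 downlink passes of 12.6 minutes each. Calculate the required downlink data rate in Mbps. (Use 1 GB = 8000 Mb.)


total contact time = 7 * 12.6 * 60 = 5292.0000 s
data = 82.9 GB = 663200.0000 Mb
rate = 663200.0000 / 5292.0000 = 125.3212 Mbps

125.3212 Mbps


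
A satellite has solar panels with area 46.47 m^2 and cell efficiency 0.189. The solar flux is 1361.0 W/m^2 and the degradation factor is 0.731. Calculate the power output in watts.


P = area * eta * S * degradation
P = 46.47 * 0.189 * 1361.0 * 0.731
P = 8737.9585 W

8737.9585 W


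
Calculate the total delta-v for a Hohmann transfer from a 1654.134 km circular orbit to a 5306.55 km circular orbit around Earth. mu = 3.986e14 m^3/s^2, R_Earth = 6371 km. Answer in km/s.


r1 = 8025.1340 km = 8.025134e+06 m
r2 = 11677.5500 km = 1.167755e+07 m
dv1 = sqrt(mu/r1)*(sqrt(2*r2/(r1+r2)) - 1) = 625.4763 m/s
dv2 = sqrt(mu/r2)*(1 - sqrt(2*r1/(r1+r2))) = 569.2567 m/s
total dv = |dv1| + |dv2| = 625.4763 + 569.2567 = 1194.7330 m/s = 1.1947 km/s

1.1947 km/s


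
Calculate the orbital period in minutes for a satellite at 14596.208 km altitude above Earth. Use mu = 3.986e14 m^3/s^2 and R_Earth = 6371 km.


r = 20967.2080 km = 2.0967208e+07 m
T = 2*pi*sqrt(r^3/mu) = 2*pi*sqrt(9.2176839e+21 / 3.986e14)
T = 30214.9672 s = 503.5828 min

503.5828 minutes


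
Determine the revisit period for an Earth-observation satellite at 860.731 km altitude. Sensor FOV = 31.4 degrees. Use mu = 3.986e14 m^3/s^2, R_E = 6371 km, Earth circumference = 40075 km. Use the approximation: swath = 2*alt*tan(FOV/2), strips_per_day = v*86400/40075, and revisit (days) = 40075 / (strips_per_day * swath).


swath = 2*860.731*tan(0.2740167) = 483.8811 km
v = sqrt(mu/r) = 7424.1633 m/s = 7.4242 km/s
strips/day = v*86400/40075 = 7.4242*86400/40075 = 16.0062
coverage/day = strips * swath = 16.0062 * 483.8811 = 7745.0893 km
revisit = 40075 / 7745.0893 = 5.1742 days

5.1742 days


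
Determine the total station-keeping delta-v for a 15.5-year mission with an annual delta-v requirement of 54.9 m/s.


dV = rate * years = 54.9 * 15.5
dV = 850.9500 m/s

850.9500 m/s


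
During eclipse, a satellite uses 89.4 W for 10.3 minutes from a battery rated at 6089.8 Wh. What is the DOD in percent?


E_used = P * t / 60 = 89.4 * 10.3 / 60 = 15.3470 Wh
DOD = E_used / E_total * 100 = 15.3470 / 6089.8 * 100
DOD = 0.2520116 %

0.2520 %


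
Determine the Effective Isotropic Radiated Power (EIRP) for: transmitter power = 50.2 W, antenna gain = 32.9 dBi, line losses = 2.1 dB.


Pt = 50.2 W = 17.0070 dBW
EIRP = Pt_dBW + Gt - losses = 17.0070 + 32.9 - 2.1 = 47.8070 dBW

47.8070 dBW


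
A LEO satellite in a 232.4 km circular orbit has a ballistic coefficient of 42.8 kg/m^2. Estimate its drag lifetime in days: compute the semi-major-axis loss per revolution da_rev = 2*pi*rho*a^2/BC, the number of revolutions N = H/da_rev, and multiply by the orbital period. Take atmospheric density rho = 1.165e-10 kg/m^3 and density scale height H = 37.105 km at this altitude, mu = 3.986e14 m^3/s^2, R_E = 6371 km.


a = R_E + alt = 6603.4000 km = 6.6034e+06 m
da_rev = 2*pi*rho*a^2/BC = 2*pi*1.165e-10*(6.6034e+06)^2/42.8 = 745.756823 m per revolution
N = H/da_rev = 37105.0000 m / 745.756823 m = 49.7548 revolutions
P = 2*pi*sqrt(a^3/mu) = 5340.2628 s
lifetime = N*P = 49.7548 * 5340.2628 = 265703.8392 s = 3.0753 days

3.0753 days


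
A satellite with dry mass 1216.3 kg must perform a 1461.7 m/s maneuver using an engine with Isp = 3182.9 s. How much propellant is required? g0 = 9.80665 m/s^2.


ve = Isp * g0 = 3182.9 * 9.80665 = 31213.586285 m/s
mass ratio = exp(dv/ve) = exp(1461.7/31213.586285) = 1.04794276
m_prop = m_dry * (mr - 1) = 1216.3 * (1.04794276 - 1)
m_prop = 58.3128 kg

58.3128 kg


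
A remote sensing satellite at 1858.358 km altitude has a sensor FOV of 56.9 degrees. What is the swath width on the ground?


FOV = 56.9 deg = 0.9930923 rad
swath = 2 * alt * tan(FOV/2) = 2 * 1858.358 * tan(0.4965462)
swath = 2 * 1858.358 * 0.5418263
swath = 2013.8145 km

2013.8145 km


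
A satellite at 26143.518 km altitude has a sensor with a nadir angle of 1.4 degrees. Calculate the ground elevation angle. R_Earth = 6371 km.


r = R_E + alt = 32514.5180 km
Law of sines in the satellite / Earth-center / ground-point triangle:
  sin(nadir)/R_E = sin(90 + el)/r  =>  cos(el) = (r/R_E)*sin(nadir)
cos(el) = (32514.5180 / 6371.0000) * sin(1.4 deg) = 0.1246901
el = arccos(0.1246901) = 82.8371 deg
(Earth-central angle = 90 - nadir - el = 5.7629 deg)

82.8371 degrees


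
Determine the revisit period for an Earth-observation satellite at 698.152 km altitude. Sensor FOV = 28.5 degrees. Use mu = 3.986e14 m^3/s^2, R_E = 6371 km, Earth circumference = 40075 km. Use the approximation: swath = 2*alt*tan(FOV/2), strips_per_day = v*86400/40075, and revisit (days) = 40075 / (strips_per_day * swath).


swath = 2*698.152*tan(0.2487094) = 354.6160 km
v = sqrt(mu/r) = 7509.0498 m/s = 7.5090 km/s
strips/day = v*86400/40075 = 7.5090*86400/40075 = 16.1892
coverage/day = strips * swath = 16.1892 * 354.6160 = 5740.9475 km
revisit = 40075 / 5740.9475 = 6.9806 days

6.9806 days


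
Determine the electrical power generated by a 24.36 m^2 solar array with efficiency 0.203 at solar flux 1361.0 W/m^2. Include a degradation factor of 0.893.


P = area * eta * S * degradation
P = 24.36 * 0.203 * 1361.0 * 0.893
P = 6010.1167 W

6010.1167 W


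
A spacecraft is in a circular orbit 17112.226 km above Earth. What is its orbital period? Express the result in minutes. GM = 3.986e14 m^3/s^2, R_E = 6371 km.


r = 23483.2260 km = 2.3483226e+07 m
T = 2*pi*sqrt(r^3/mu) = 2*pi*sqrt(1.2950105e+22 / 3.986e14)
T = 35813.5900 s = 596.8932 min

596.8932 minutes


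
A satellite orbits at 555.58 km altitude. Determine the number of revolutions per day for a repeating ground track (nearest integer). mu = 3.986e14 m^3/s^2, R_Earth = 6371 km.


r = 6.92658e+06 m
T = 2*pi*sqrt(r^3/mu) = 5737.0615 s = 95.6177 min
revs/day = 1440 / 95.6177 = 15.0600
Rounded: 15 revolutions per day

15 revolutions per day


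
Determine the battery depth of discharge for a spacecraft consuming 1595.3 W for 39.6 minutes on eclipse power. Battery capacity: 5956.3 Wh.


E_used = P * t / 60 = 1595.3 * 39.6 / 60 = 1052.8980 Wh
DOD = E_used / E_total * 100 = 1052.8980 / 5956.3 * 100
DOD = 17.6770 %

17.6770 %


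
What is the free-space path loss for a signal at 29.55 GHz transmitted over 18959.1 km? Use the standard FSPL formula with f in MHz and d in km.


f = 29.55 GHz = 29550.0000 MHz
d = 18959.1 km
FSPL = 32.44 + 20*log10(29550.0000) + 20*log10(18959.1)
FSPL = 32.44 + 89.4111 + 85.5564
FSPL = 207.4075 dB

207.4075 dB


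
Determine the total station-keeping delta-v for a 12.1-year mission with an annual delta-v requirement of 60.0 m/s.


dV = rate * years = 60.0 * 12.1
dV = 726.0000 m/s

726.0000 m/s


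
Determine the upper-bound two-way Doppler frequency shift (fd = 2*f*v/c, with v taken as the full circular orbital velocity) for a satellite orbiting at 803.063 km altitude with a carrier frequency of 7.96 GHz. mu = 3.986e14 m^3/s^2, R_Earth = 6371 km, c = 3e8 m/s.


r = 7.174063e+06 m
v = sqrt(mu/r) = 7453.9428 m/s (worst-case radial velocity)
f = 7.96 GHz = 7.96e+09 Hz
fd = 2*f*v/c = 2*7.96e+09*7453.9428/3.0e+08
fd = 395555.8964 Hz

395555.8964 Hz


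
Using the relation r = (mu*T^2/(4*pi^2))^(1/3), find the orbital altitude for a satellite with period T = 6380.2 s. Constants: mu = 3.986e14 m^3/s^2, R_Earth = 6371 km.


T = 6380.2 s
r = (mu*T^2/(4*pi^2))^(1/3) = (3.986e14 * 6380.2^2 / (4*pi^2))^(1/3)
r = 7.4350184e+06 m = 7435.0184 km
alt = r - R_E = 7435.0184 - 6371 = 1064.0184 km

1064.0184 km


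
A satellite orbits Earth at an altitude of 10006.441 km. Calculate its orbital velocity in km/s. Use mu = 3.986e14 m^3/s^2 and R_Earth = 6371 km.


r = R_E + alt = 6371.0 + 10006.441 = 16377.4410 km = 1.6377441e+07 m
v = sqrt(mu/r) = sqrt(3.986e14 / 1.6377441e+07) = 4933.3920 m/s = 4.9334 km/s

4.9334 km/s


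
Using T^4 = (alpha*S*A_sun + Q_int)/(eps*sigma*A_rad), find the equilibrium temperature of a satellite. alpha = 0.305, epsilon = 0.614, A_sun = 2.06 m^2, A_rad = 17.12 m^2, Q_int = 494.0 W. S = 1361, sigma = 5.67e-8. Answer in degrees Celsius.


Numerator = alpha*S*A_sun + Q_int = 0.305*1361*2.06 + 494.0 = 1349.1163 W
Denominator = eps*sigma*A_rad = 0.614*5.67e-8*17.12 = 5.9601226e-07 W/K^4
T^4 = 2.2635714e+09 K^4
T = 218.1215 K = -55.0285 C

-55.0285 degrees Celsius


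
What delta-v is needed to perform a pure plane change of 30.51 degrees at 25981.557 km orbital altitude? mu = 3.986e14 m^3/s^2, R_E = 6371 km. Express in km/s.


r = 32352.5570 km = 3.2352557e+07 m
V = sqrt(mu/r) = 3510.0584 m/s
di = 30.51 deg = 0.5325 rad
dV = 2*V*sin(di/2) = 2*3510.0584*sin(0.26625)
dV = 1847.1009 m/s = 1.8471 km/s

1.8471 km/s


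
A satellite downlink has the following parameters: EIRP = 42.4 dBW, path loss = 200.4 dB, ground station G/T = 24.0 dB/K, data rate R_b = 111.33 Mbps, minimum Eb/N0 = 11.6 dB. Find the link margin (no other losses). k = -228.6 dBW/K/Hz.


C/N0 = EIRP - FSPL + G/T - k = 42.4 - 200.4 + 24.0 - (-228.6)
C/N0 = 94.6000 dB-Hz
R_b = 111.33 Mbps = 1.1133e+08 bps -> 10*log10(R_b) = 80.4661 dB-Hz
Eb/N0 = C/N0 - 10*log10(R_b) = 94.6000 - 80.4661 = 14.1339 dB
Margin = Eb/N0 - Eb/N0_req = 14.1339 - 11.6 = 2.5339 dB (link closes)

2.5339 dB


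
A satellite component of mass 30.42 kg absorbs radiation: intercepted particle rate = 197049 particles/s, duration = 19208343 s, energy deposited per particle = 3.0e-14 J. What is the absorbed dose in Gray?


Total energy deposited = rate * time * E_per
  = 197049 * 19208343 * 3.0e-14 = 0.1135495 J
Dose = E_total / mass = 0.1135495 / 30.42
Dose = 0.003732727 Gy

0.0037 Gy


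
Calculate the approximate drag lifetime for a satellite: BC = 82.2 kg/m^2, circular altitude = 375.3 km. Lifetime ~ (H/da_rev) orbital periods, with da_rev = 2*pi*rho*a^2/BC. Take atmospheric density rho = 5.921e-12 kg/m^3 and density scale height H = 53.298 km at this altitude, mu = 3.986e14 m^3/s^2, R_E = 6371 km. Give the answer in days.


a = R_E + alt = 6746.3000 km = 6.7463e+06 m
da_rev = 2*pi*rho*a^2/BC = 2*pi*5.921e-12*(6.7463e+06)^2/82.2 = 20.598444 m per revolution
N = H/da_rev = 53298.0000 m / 20.598444 m = 2587.4770 revolutions
P = 2*pi*sqrt(a^3/mu) = 5514.5451 s
lifetime = N*P = 2587.4770 * 5514.5451 = 1.4268759e+07 s = 165.1477 days

165.1477 days


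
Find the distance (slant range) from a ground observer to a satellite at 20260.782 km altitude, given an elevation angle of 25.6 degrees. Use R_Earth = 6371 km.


h = 20260.782 km, el = 25.6 deg
d = -R_E*sin(el) + sqrt((R_E*sin(el))^2 + 2*R_E*h + h^2)
d = -6371.0000*sin(0.4468043) + sqrt((6371.0000*0.4320857)^2 + 2*6371.0000*20260.782 + 20260.782^2)
d = 23251.8001 km

23251.8001 km
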